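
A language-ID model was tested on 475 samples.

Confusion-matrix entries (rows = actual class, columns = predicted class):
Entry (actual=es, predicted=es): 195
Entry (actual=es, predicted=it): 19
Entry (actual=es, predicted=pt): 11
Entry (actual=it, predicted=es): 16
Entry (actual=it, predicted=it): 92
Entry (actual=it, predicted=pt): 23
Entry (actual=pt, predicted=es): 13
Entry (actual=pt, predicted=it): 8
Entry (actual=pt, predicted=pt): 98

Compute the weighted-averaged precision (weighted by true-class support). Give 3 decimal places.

0.812

Per-class precision (TP/(TP+FP)):
  es: TP=195, FP=16+13=29 → 195/224 = 0.8705
  it: TP=92, FP=19+8=27 → 92/119 = 0.7731
  pt: TP=98, FP=11+23=34 → 98/132 = 0.7424
Weighted-precision = Σ (supportᵢ/N)·precisionᵢ with N=475: (225/475)·0.8705 + (131/475)·0.7731 + (119/475)·0.7424 = 0.812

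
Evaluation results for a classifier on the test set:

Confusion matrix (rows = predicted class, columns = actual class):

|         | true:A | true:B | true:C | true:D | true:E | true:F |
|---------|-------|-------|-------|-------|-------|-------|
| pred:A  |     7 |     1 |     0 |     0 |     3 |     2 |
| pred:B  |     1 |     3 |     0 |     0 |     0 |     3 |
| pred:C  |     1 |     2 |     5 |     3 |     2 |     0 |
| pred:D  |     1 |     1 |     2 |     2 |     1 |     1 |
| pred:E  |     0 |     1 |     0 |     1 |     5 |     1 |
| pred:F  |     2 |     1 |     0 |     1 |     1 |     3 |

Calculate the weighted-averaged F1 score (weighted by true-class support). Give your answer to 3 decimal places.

Per-class F1 score (2·TP/(2·TP+FP+FN)):
  A: TP=7, FP=1+0+0+3+2=6, FN=1+1+1+0+2=5 → 14/25 = 0.5600
  B: TP=3, FP=1+0+0+0+3=4, FN=1+2+1+1+1=6 → 6/16 = 0.3750
  C: TP=5, FP=1+2+3+2+0=8, FN=0+0+2+0+0=2 → 10/20 = 0.5000
  D: TP=2, FP=1+1+2+1+1=6, FN=0+0+3+1+1=5 → 4/15 = 0.2667
  E: TP=5, FP=0+1+0+1+1=3, FN=3+0+2+1+1=7 → 10/20 = 0.5000
  F: TP=3, FP=2+1+0+1+1=5, FN=2+3+0+1+1=7 → 6/18 = 0.3333
Weighted-F1 score = Σ (supportᵢ/N)·F1 scoreᵢ with N=57: (12/57)·0.5600 + (9/57)·0.3750 + (7/57)·0.5000 + (7/57)·0.2667 + (12/57)·0.5000 + (10/57)·0.3333 = 0.435

0.435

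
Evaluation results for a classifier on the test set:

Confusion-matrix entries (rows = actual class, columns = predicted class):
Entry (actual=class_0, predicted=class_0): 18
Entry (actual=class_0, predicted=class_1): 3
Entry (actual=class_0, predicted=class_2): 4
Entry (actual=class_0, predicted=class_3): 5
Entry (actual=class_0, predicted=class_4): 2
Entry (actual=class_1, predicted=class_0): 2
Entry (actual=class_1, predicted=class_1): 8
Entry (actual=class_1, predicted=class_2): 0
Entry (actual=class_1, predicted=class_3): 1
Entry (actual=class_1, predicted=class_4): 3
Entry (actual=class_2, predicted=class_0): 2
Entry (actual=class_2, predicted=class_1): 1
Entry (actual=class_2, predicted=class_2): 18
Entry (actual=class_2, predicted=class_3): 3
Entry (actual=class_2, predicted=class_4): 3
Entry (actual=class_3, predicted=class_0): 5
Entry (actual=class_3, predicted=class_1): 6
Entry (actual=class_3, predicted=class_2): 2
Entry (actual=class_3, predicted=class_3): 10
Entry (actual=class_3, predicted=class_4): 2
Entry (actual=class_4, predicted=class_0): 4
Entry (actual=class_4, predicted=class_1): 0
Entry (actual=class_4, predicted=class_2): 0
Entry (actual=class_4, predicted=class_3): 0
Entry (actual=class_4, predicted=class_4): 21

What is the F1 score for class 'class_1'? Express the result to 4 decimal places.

0.5000

F1 score = 2·TP/(2·TP+FP+FN).
class_1: TP=8, FP=3+1+6+0=10, FN=2+0+1+3=6 → 16/32 = 0.50000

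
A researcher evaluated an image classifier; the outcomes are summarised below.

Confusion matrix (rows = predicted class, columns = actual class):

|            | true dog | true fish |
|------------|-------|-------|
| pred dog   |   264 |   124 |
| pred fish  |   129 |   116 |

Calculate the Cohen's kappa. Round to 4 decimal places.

Observed agreement pₒ = trace/N = 380/633 = 0.60032
Expected agreement pₑ = Σ (rowᵢ·colᵢ)/N² = (393·388 + 240·245)/633² = 0.52730
κ = (pₒ − pₑ)/(1 − pₑ) = (0.60032 − 0.52730)/(1 − 0.52730) = 0.1545

0.1545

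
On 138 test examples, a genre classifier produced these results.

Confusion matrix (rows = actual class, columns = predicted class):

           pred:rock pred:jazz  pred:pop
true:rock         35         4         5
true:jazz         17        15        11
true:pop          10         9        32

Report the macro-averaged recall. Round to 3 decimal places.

0.591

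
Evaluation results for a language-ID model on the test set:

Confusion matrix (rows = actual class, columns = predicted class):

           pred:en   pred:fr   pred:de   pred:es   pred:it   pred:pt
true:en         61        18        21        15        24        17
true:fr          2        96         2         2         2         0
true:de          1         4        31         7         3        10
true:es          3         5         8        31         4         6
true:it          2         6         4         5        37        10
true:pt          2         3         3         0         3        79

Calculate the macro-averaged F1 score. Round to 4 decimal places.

0.6104

Per-class F1 score (2·TP/(2·TP+FP+FN)):
  en: TP=61, FP=2+1+3+2+2=10, FN=18+21+15+24+17=95 → 122/227 = 0.53744
  fr: TP=96, FP=18+4+5+6+3=36, FN=2+2+2+2+0=8 → 192/236 = 0.81356
  de: TP=31, FP=21+2+8+4+3=38, FN=1+4+7+3+10=25 → 62/125 = 0.49600
  es: TP=31, FP=15+2+7+5+0=29, FN=3+5+8+4+6=26 → 62/117 = 0.52991
  it: TP=37, FP=24+2+3+4+3=36, FN=2+6+4+5+10=27 → 74/137 = 0.54015
  pt: TP=79, FP=17+0+10+6+10=43, FN=2+3+3+0+3=11 → 158/212 = 0.74528
Macro-F1 score = mean = (0.53744 + 0.81356 + 0.49600 + 0.52991 + 0.54015 + 0.74528) / 6 = 0.6104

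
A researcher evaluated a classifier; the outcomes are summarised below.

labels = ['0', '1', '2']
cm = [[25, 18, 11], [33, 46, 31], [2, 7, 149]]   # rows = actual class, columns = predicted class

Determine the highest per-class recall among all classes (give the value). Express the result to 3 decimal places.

0.943

Per-class recall (TP/(TP+FN)):
  0: TP=25, FN=18+11=29 → 25/54 = 0.4630
  1: TP=46, FN=33+31=64 → 46/110 = 0.4182
  2: TP=149, FN=2+7=9 → 149/158 = 0.9430
Highest is class '2' with recall = 0.943.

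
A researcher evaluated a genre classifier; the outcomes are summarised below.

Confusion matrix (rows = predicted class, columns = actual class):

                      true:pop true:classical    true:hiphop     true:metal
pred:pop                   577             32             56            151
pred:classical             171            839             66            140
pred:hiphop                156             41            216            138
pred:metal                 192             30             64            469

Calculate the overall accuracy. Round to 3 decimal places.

0.629

Accuracy = trace / total = (577+839+216+469=2101) / 3338 = 2101/3338 = 0.629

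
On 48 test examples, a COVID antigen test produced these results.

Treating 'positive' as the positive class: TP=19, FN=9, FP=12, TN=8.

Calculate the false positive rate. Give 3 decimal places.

FPR = FP/(FP+TN) = 12/(12+8) = 0.600

0.600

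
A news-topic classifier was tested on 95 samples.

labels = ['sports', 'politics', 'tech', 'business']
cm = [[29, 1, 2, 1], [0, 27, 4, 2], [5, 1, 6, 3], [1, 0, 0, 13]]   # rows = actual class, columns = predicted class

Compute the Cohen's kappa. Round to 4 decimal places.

0.7062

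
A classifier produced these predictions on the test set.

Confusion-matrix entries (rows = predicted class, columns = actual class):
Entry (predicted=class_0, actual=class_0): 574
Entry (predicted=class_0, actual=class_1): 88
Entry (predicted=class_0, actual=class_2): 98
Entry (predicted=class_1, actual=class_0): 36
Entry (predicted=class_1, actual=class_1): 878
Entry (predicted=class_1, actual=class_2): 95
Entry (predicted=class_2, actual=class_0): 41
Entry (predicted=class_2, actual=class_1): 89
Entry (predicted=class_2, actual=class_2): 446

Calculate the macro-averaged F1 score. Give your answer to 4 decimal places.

Per-class F1 score (2·TP/(2·TP+FP+FN)):
  class_0: TP=574, FP=88+98=186, FN=36+41=77 → 1148/1411 = 0.81361
  class_1: TP=878, FP=36+95=131, FN=88+89=177 → 1756/2064 = 0.85078
  class_2: TP=446, FP=41+89=130, FN=98+95=193 → 892/1215 = 0.73416
Macro-F1 score = mean = (0.81361 + 0.85078 + 0.73416) / 3 = 0.7995

0.7995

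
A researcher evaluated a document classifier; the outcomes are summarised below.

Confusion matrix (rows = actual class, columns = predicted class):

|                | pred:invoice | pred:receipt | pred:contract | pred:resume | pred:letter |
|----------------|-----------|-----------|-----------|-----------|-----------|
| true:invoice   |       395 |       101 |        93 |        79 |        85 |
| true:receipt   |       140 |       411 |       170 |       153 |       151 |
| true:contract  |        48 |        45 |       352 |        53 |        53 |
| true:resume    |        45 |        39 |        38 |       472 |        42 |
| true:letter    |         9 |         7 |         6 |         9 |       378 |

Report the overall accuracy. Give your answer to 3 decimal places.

0.595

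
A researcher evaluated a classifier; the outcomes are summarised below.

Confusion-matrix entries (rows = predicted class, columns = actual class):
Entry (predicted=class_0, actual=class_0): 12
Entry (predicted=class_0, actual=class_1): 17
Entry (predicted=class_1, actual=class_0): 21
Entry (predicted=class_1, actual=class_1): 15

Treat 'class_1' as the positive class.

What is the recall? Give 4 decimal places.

0.4688

Recall = TP/(TP+FN) = 15/(15+17) = 15/32 = 0.4688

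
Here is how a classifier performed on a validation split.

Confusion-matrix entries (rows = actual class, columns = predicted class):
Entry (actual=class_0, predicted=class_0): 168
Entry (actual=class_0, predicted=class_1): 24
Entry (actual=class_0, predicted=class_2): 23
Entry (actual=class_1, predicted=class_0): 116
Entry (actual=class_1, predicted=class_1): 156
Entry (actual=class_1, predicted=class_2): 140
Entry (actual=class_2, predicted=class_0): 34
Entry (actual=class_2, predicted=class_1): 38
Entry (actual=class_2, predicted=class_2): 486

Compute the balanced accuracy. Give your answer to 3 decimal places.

Balanced accuracy = mean of per-class recall.
  class_0: recall = 168/215 = 0.7814
  class_1: recall = 156/412 = 0.3786
  class_2: recall = 486/558 = 0.8710
Mean = (0.7814 + 0.3786 + 0.8710) / 3 = 0.677

0.677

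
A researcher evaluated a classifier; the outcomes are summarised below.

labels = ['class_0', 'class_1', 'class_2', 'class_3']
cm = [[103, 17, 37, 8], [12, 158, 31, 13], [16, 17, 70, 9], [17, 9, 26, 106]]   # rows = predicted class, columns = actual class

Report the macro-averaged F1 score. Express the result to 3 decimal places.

Per-class F1 score (2·TP/(2·TP+FP+FN)):
  class_0: TP=103, FP=17+37+8=62, FN=12+16+17=45 → 206/313 = 0.6581
  class_1: TP=158, FP=12+31+13=56, FN=17+17+9=43 → 316/415 = 0.7614
  class_2: TP=70, FP=16+17+9=42, FN=37+31+26=94 → 140/276 = 0.5072
  class_3: TP=106, FP=17+9+26=52, FN=8+13+9=30 → 212/294 = 0.7211
Macro-F1 score = mean = (0.6581 + 0.7614 + 0.5072 + 0.7211) / 4 = 0.662

0.662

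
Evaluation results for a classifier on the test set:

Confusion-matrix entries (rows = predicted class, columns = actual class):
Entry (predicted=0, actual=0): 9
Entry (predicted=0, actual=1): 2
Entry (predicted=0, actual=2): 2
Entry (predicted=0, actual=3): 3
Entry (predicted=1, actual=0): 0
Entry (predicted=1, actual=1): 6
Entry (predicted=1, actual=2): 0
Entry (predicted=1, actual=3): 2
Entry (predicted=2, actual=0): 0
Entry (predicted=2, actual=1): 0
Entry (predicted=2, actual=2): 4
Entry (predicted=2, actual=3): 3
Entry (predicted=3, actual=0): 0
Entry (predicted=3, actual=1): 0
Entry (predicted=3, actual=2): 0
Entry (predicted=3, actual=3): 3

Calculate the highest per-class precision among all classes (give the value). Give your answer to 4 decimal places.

1.0000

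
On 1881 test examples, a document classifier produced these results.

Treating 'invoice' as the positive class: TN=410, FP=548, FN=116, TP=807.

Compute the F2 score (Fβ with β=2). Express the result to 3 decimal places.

0.799

Fβ = (1+β²)·TP / ((1+β²)·TP + β²·FN + FP), with β²=4
= 5·807 / (5·807 + 4·116 + 548) = 0.799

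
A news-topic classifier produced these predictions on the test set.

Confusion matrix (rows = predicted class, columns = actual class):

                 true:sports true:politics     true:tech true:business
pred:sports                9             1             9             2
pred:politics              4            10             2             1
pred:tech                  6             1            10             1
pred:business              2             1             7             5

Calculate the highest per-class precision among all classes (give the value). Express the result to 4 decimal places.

Per-class precision (TP/(TP+FP)):
  sports: TP=9, FP=1+9+2=12 → 9/21 = 0.42857
  politics: TP=10, FP=4+2+1=7 → 10/17 = 0.58824
  tech: TP=10, FP=6+1+1=8 → 10/18 = 0.55556
  business: TP=5, FP=2+1+7=10 → 5/15 = 0.33333
Highest is class 'politics' with precision = 0.5882.

0.5882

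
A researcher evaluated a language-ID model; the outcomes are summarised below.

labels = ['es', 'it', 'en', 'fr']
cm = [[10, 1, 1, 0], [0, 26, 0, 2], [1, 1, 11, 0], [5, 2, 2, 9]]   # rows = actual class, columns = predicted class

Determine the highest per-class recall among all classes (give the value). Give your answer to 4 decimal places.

0.9286

Per-class recall (TP/(TP+FN)):
  es: TP=10, FN=1+1+0=2 → 10/12 = 0.83333
  it: TP=26, FN=0+0+2=2 → 26/28 = 0.92857
  en: TP=11, FN=1+1+0=2 → 11/13 = 0.84615
  fr: TP=9, FN=5+2+2=9 → 9/18 = 0.50000
Highest is class 'it' with recall = 0.9286.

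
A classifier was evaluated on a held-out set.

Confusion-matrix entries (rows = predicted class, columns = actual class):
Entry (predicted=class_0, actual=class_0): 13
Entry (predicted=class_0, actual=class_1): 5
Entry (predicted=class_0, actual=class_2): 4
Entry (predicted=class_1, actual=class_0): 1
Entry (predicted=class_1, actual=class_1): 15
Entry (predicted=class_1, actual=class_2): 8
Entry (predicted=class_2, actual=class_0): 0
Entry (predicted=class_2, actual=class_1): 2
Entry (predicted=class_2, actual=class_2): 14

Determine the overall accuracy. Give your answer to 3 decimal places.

0.677

Accuracy = trace / total = (13+15+14=42) / 62 = 42/62 = 0.677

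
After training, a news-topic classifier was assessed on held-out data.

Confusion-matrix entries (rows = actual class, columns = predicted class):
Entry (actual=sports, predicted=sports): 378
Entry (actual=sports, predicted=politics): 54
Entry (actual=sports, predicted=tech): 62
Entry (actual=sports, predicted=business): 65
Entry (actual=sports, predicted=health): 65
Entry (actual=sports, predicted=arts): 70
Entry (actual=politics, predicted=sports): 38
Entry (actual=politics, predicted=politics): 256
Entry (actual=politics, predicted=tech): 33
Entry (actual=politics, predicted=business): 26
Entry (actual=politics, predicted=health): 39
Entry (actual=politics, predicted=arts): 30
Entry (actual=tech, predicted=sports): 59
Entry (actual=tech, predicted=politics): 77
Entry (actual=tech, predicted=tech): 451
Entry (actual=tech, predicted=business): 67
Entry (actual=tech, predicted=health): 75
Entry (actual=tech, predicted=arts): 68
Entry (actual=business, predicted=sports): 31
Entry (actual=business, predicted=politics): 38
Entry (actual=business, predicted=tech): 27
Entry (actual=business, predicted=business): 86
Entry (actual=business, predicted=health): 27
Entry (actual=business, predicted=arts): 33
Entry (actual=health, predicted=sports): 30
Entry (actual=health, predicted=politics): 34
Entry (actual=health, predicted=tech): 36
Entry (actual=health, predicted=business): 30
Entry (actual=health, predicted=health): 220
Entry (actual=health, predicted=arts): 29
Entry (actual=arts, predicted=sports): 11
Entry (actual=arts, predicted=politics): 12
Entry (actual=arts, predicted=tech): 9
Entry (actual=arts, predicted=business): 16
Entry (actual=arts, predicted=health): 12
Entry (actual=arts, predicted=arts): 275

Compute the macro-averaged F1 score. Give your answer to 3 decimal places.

0.556

Per-class F1 score (2·TP/(2·TP+FP+FN)):
  sports: TP=378, FP=38+59+31+30+11=169, FN=54+62+65+65+70=316 → 756/1241 = 0.6092
  politics: TP=256, FP=54+77+38+34+12=215, FN=38+33+26+39+30=166 → 512/893 = 0.5733
  tech: TP=451, FP=62+33+27+36+9=167, FN=59+77+67+75+68=346 → 902/1415 = 0.6375
  business: TP=86, FP=65+26+67+30+16=204, FN=31+38+27+27+33=156 → 172/532 = 0.3233
  health: TP=220, FP=65+39+75+27+12=218, FN=30+34+36+30+29=159 → 440/817 = 0.5386
  arts: TP=275, FP=70+30+68+33+29=230, FN=11+12+9+16+12=60 → 550/840 = 0.6548
Macro-F1 score = mean = (0.6092 + 0.5733 + 0.6375 + 0.3233 + 0.5386 + 0.6548) / 6 = 0.556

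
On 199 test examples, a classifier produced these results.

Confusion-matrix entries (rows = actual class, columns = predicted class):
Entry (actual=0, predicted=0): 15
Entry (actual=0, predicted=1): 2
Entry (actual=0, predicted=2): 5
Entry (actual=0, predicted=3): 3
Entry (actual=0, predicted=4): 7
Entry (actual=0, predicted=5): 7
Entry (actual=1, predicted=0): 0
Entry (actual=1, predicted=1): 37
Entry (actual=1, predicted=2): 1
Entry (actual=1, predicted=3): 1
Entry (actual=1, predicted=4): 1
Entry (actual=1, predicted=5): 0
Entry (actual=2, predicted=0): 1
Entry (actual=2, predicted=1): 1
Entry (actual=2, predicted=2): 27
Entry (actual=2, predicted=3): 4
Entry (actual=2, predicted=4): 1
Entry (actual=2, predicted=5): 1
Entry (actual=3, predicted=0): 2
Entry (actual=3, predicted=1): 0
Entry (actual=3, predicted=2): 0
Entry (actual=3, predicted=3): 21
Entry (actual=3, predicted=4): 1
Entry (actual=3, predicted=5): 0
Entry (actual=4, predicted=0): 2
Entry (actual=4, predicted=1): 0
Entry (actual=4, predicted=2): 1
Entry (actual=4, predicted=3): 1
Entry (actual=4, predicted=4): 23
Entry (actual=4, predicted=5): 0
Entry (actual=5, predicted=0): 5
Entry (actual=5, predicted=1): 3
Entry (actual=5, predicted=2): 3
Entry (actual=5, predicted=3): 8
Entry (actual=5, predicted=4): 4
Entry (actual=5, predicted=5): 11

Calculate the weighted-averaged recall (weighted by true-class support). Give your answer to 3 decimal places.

0.673

Per-class recall (TP/(TP+FN)):
  0: TP=15, FN=2+5+3+7+7=24 → 15/39 = 0.3846
  1: TP=37, FN=0+1+1+1+0=3 → 37/40 = 0.9250
  2: TP=27, FN=1+1+4+1+1=8 → 27/35 = 0.7714
  3: TP=21, FN=2+0+0+1+0=3 → 21/24 = 0.8750
  4: TP=23, FN=2+0+1+1+0=4 → 23/27 = 0.8519
  5: TP=11, FN=5+3+3+8+4=23 → 11/34 = 0.3235
Weighted-recall = Σ (supportᵢ/N)·recallᵢ with N=199: (39/199)·0.3846 + (40/199)·0.9250 + (35/199)·0.7714 + (24/199)·0.8750 + (27/199)·0.8519 + (34/199)·0.3235 = 0.673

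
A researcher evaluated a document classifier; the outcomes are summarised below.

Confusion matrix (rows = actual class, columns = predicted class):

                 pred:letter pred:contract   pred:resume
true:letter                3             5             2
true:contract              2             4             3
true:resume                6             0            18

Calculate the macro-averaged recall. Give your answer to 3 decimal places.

Per-class recall (TP/(TP+FN)):
  letter: TP=3, FN=5+2=7 → 3/10 = 0.3000
  contract: TP=4, FN=2+3=5 → 4/9 = 0.4444
  resume: TP=18, FN=6+0=6 → 18/24 = 0.7500
Macro-recall = mean = (0.3000 + 0.4444 + 0.7500) / 3 = 0.498

0.498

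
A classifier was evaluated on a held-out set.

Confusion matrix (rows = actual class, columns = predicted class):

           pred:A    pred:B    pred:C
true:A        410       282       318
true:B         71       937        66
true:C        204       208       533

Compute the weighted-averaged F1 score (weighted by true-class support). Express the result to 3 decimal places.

Per-class F1 score (2·TP/(2·TP+FP+FN)):
  A: TP=410, FP=71+204=275, FN=282+318=600 → 820/1695 = 0.4838
  B: TP=937, FP=282+208=490, FN=71+66=137 → 1874/2501 = 0.7493
  C: TP=533, FP=318+66=384, FN=204+208=412 → 1066/1862 = 0.5725
Weighted-F1 score = Σ (supportᵢ/N)·F1 scoreᵢ with N=3029: (1010/3029)·0.4838 + (1074/3029)·0.7493 + (945/3029)·0.5725 = 0.606

0.606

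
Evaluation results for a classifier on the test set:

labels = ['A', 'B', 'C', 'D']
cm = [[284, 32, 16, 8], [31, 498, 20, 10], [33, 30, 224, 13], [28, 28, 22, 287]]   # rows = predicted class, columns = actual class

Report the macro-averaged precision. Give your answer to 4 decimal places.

Per-class precision (TP/(TP+FP)):
  A: TP=284, FP=32+16+8=56 → 284/340 = 0.83529
  B: TP=498, FP=31+20+10=61 → 498/559 = 0.89088
  C: TP=224, FP=33+30+13=76 → 224/300 = 0.74667
  D: TP=287, FP=28+28+22=78 → 287/365 = 0.78630
Macro-precision = mean = (0.83529 + 0.89088 + 0.74667 + 0.78630) / 4 = 0.8148

0.8148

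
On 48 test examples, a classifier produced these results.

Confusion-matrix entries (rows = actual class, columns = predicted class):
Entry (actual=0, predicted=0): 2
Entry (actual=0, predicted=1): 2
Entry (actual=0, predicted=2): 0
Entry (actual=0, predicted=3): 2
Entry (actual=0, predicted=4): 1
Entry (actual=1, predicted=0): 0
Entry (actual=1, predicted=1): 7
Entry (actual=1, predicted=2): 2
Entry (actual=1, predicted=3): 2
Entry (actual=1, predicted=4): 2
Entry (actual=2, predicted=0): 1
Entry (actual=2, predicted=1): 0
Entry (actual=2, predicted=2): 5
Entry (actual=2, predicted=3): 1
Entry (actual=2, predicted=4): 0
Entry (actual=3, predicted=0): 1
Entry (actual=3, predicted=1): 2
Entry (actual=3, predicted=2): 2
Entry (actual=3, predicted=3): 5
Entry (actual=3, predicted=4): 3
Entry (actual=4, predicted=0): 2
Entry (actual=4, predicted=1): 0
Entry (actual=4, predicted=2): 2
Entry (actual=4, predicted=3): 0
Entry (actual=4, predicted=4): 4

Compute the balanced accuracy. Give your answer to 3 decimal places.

0.485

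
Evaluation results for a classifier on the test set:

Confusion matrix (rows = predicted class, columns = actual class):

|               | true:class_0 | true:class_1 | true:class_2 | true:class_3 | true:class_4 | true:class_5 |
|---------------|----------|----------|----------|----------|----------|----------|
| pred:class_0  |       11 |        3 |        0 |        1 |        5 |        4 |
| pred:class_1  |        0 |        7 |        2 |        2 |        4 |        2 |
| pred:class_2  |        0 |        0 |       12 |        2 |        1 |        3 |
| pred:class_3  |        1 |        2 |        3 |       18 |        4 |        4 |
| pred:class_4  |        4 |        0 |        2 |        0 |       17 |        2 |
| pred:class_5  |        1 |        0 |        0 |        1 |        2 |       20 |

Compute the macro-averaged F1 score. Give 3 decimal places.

0.596

Per-class F1 score (2·TP/(2·TP+FP+FN)):
  class_0: TP=11, FP=3+0+1+5+4=13, FN=0+0+1+4+1=6 → 22/41 = 0.5366
  class_1: TP=7, FP=0+2+2+4+2=10, FN=3+0+2+0+0=5 → 14/29 = 0.4828
  class_2: TP=12, FP=0+0+2+1+3=6, FN=0+2+3+2+0=7 → 24/37 = 0.6486
  class_3: TP=18, FP=1+2+3+4+4=14, FN=1+2+2+0+1=6 → 36/56 = 0.6429
  class_4: TP=17, FP=4+0+2+0+2=8, FN=5+4+1+4+2=16 → 34/58 = 0.5862
  class_5: TP=20, FP=1+0+0+1+2=4, FN=4+2+3+4+2=15 → 40/59 = 0.6780
Macro-F1 score = mean = (0.5366 + 0.4828 + 0.6486 + 0.6429 + 0.5862 + 0.6780) / 6 = 0.596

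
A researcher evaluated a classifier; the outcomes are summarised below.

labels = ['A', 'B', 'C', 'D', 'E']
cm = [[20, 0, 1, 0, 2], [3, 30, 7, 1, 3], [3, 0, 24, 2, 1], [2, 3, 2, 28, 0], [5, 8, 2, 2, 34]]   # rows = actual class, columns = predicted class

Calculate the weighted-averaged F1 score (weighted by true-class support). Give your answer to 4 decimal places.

Per-class F1 score (2·TP/(2·TP+FP+FN)):
  A: TP=20, FP=3+3+2+5=13, FN=0+1+0+2=3 → 40/56 = 0.71429
  B: TP=30, FP=0+0+3+8=11, FN=3+7+1+3=14 → 60/85 = 0.70588
  C: TP=24, FP=1+7+2+2=12, FN=3+0+2+1=6 → 48/66 = 0.72727
  D: TP=28, FP=0+1+2+2=5, FN=2+3+2+0=7 → 56/68 = 0.82353
  E: TP=34, FP=2+3+1+0=6, FN=5+8+2+2=17 → 68/91 = 0.74725
Weighted-F1 score = Σ (supportᵢ/N)·F1 scoreᵢ with N=183: (23/183)·0.71429 + (44/183)·0.70588 + (30/183)·0.72727 + (35/183)·0.82353 + (51/183)·0.74725 = 0.7445

0.7445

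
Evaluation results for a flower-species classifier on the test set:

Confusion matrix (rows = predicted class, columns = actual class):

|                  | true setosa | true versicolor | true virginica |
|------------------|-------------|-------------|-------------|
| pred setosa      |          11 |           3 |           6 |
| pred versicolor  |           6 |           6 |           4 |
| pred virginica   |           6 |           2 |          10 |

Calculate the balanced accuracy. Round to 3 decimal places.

0.508

Balanced accuracy = mean of per-class recall.
  setosa: recall = 11/23 = 0.4783
  versicolor: recall = 6/11 = 0.5455
  virginica: recall = 10/20 = 0.5000
Mean = (0.4783 + 0.5455 + 0.5000) / 3 = 0.508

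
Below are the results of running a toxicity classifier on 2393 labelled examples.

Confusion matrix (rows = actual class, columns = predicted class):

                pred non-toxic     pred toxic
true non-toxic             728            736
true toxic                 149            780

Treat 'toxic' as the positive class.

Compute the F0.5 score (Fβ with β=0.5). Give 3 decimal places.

0.558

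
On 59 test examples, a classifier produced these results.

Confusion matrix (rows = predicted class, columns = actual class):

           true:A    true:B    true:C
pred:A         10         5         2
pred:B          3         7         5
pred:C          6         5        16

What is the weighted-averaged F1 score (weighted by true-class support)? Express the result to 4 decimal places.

0.5545

Per-class F1 score (2·TP/(2·TP+FP+FN)):
  A: TP=10, FP=5+2=7, FN=3+6=9 → 20/36 = 0.55556
  B: TP=7, FP=3+5=8, FN=5+5=10 → 14/32 = 0.43750
  C: TP=16, FP=6+5=11, FN=2+5=7 → 32/50 = 0.64000
Weighted-F1 score = Σ (supportᵢ/N)·F1 scoreᵢ with N=59: (19/59)·0.55556 + (17/59)·0.43750 + (23/59)·0.64000 = 0.5545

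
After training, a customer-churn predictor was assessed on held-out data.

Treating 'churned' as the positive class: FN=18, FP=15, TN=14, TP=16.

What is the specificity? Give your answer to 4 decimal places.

Specificity = TN/(TN+FP) = 14/(14+15) = 0.4828

0.4828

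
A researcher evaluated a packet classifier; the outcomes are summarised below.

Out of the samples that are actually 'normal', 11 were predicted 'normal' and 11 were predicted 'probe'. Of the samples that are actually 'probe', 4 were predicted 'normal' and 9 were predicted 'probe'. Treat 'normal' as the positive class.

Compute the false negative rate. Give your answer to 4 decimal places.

FNR = FN/(FN+TP) = 11/(11+11) = 0.5000

0.5000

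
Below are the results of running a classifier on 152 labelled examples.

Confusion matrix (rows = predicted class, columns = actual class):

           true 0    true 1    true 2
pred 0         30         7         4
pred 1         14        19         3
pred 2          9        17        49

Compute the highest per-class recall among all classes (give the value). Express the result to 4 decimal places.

Per-class recall (TP/(TP+FN)):
  0: TP=30, FN=14+9=23 → 30/53 = 0.56604
  1: TP=19, FN=7+17=24 → 19/43 = 0.44186
  2: TP=49, FN=4+3=7 → 49/56 = 0.87500
Highest is class '2' with recall = 0.8750.

0.8750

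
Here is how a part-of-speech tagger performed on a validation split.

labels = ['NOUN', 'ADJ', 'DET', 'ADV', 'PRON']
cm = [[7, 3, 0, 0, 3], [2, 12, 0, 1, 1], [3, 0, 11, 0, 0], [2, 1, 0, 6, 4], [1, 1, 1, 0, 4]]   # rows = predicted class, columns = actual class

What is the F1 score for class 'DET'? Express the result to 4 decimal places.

0.8462

Take TP from the diagonal, FP from the rest of the 'DET' prediction marginal, FN from the rest of the 'DET' actual marginal.
F1 score = 2·TP/(2·TP+FP+FN).
DET: TP=11, FP=3+0+0+0=3, FN=0+0+0+1=1 → 22/26 = 0.84615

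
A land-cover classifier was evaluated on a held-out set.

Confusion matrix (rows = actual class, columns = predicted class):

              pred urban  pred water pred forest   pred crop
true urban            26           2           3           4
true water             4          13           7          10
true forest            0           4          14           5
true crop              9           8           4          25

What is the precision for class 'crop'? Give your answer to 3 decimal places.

0.568

Treat 'crop' as positive and all other classes as negative.
precision = TP/(TP+FP).
crop: TP=25, FP=4+10+5=19 → 25/44 = 0.5682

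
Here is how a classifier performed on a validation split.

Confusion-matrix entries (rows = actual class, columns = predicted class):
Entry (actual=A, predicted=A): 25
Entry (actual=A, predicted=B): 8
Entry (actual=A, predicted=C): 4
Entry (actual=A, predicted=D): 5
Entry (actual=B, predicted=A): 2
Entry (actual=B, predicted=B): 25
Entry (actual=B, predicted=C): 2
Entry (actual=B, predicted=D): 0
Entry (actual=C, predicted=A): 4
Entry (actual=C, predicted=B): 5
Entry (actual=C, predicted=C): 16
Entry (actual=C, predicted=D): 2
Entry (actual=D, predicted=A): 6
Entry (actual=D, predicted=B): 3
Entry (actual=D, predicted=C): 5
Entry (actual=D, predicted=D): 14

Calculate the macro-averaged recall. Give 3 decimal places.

Per-class recall (TP/(TP+FN)):
  A: TP=25, FN=8+4+5=17 → 25/42 = 0.5952
  B: TP=25, FN=2+2+0=4 → 25/29 = 0.8621
  C: TP=16, FN=4+5+2=11 → 16/27 = 0.5926
  D: TP=14, FN=6+3+5=14 → 14/28 = 0.5000
Macro-recall = mean = (0.5952 + 0.8621 + 0.5926 + 0.5000) / 4 = 0.637

0.637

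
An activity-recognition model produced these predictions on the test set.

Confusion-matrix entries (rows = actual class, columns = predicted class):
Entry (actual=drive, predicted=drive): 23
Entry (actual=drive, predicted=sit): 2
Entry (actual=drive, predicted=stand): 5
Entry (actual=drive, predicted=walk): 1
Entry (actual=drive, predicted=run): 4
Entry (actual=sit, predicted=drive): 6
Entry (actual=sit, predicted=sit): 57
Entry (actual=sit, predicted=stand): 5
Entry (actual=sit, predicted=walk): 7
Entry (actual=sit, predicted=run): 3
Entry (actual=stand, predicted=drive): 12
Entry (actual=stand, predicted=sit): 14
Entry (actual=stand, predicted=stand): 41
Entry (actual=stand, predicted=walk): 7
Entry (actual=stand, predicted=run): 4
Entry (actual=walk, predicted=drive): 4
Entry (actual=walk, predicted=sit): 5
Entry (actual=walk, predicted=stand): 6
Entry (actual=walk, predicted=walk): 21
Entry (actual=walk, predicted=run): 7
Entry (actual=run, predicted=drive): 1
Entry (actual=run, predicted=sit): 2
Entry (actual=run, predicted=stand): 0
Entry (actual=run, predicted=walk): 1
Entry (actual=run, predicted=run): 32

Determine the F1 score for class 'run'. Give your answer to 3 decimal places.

0.744

One-vs-rest for 'run': TP = diagonal; FP = other classes predicted 'run'; FN = 'run' predicted as other.
F1 score = 2·TP/(2·TP+FP+FN).
run: TP=32, FP=4+3+4+7=18, FN=1+2+0+1=4 → 64/86 = 0.7442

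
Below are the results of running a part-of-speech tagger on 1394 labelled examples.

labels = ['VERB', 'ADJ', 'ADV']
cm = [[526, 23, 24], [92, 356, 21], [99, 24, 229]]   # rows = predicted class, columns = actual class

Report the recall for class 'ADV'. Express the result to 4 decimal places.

One-vs-rest for 'ADV': TP = diagonal; FP = other classes predicted 'ADV'; FN = 'ADV' predicted as other.
recall = TP/(TP+FN).
ADV: TP=229, FN=24+21=45 → 229/274 = 0.83577

0.8358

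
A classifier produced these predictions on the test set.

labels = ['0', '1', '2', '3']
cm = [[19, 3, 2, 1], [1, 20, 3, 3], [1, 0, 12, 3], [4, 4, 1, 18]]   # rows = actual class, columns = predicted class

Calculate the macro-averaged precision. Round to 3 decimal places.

Per-class precision (TP/(TP+FP)):
  0: TP=19, FP=1+1+4=6 → 19/25 = 0.7600
  1: TP=20, FP=3+0+4=7 → 20/27 = 0.7407
  2: TP=12, FP=2+3+1=6 → 12/18 = 0.6667
  3: TP=18, FP=1+3+3=7 → 18/25 = 0.7200
Macro-precision = mean = (0.7600 + 0.7407 + 0.6667 + 0.7200) / 4 = 0.722

0.722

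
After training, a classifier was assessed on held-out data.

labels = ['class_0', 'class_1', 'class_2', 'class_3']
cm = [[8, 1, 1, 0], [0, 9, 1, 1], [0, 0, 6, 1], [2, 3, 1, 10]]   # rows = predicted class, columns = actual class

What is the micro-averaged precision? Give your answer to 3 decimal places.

0.750

Micro-averaging pools counts across classes: ΣTP=33, ΣFP=11, ΣFN=11.
Micro-precision = TP/(TP+FP) on pooled counts = 0.750 (equals overall accuracy in single-label multiclass).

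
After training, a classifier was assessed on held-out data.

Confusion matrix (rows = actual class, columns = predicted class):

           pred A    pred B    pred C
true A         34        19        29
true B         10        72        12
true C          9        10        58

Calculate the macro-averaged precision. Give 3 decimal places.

0.647

Per-class precision (TP/(TP+FP)):
  A: TP=34, FP=10+9=19 → 34/53 = 0.6415
  B: TP=72, FP=19+10=29 → 72/101 = 0.7129
  C: TP=58, FP=29+12=41 → 58/99 = 0.5859
Macro-precision = mean = (0.6415 + 0.7129 + 0.5859) / 3 = 0.647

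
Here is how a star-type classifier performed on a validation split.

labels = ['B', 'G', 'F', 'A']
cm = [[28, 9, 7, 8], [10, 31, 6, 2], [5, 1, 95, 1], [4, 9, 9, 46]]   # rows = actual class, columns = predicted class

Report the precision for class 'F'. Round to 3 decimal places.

0.812

Take TP from the diagonal, FP from the rest of the 'F' prediction marginal, FN from the rest of the 'F' actual marginal.
precision = TP/(TP+FP).
F: TP=95, FP=7+6+9=22 → 95/117 = 0.8120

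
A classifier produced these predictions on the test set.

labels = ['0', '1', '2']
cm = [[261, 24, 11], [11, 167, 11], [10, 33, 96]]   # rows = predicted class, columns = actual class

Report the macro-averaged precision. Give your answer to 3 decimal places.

Per-class precision (TP/(TP+FP)):
  0: TP=261, FP=24+11=35 → 261/296 = 0.8818
  1: TP=167, FP=11+11=22 → 167/189 = 0.8836
  2: TP=96, FP=10+33=43 → 96/139 = 0.6906
Macro-precision = mean = (0.8818 + 0.8836 + 0.6906) / 3 = 0.819

0.819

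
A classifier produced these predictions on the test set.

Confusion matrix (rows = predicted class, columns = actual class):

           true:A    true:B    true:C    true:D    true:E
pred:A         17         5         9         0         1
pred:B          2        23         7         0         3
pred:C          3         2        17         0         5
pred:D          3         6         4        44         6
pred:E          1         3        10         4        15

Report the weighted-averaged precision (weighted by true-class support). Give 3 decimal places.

Per-class precision (TP/(TP+FP)):
  A: TP=17, FP=5+9+0+1=15 → 17/32 = 0.5313
  B: TP=23, FP=2+7+0+3=12 → 23/35 = 0.6571
  C: TP=17, FP=3+2+0+5=10 → 17/27 = 0.6296
  D: TP=44, FP=3+6+4+6=19 → 44/63 = 0.6984
  E: TP=15, FP=1+3+10+4=18 → 15/33 = 0.4545
Weighted-precision = Σ (supportᵢ/N)·precisionᵢ with N=190: (26/190)·0.5313 + (39/190)·0.6571 + (47/190)·0.6296 + (48/190)·0.6984 + (30/190)·0.4545 = 0.612

0.612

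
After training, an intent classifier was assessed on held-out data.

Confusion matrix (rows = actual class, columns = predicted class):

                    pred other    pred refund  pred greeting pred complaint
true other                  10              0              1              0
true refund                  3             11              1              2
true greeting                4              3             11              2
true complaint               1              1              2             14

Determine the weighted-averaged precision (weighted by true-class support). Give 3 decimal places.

0.716

Per-class precision (TP/(TP+FP)):
  other: TP=10, FP=3+4+1=8 → 10/18 = 0.5556
  refund: TP=11, FP=0+3+1=4 → 11/15 = 0.7333
  greeting: TP=11, FP=1+1+2=4 → 11/15 = 0.7333
  complaint: TP=14, FP=0+2+2=4 → 14/18 = 0.7778
Weighted-precision = Σ (supportᵢ/N)·precisionᵢ with N=66: (11/66)·0.5556 + (17/66)·0.7333 + (20/66)·0.7333 + (18/66)·0.7778 = 0.716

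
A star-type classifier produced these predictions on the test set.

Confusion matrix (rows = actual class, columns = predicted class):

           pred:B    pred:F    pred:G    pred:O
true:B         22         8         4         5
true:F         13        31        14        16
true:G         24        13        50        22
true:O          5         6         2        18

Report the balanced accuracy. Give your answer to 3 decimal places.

0.506

Balanced accuracy = mean of per-class recall.
  B: recall = 22/39 = 0.5641
  F: recall = 31/74 = 0.4189
  G: recall = 50/109 = 0.4587
  O: recall = 18/31 = 0.5806
Mean = (0.5641 + 0.4189 + 0.4587 + 0.5806) / 4 = 0.506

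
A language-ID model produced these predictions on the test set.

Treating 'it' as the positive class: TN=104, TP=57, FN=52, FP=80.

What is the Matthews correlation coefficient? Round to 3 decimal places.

0.085

MCC = (TP·TN − FP·FN) / √((TP+FP)(TP+FN)(TN+FP)(TN+FN))
Numerator = 57·104 − 80·52 = 1768
Denominator = √(137·109·184·156) = √428636832 = 20703.5464
MCC = 1768 / 20703.5464 = 0.085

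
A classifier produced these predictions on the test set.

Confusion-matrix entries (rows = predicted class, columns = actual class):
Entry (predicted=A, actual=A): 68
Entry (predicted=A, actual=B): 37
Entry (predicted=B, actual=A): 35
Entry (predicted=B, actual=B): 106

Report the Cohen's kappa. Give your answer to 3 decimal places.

Observed agreement pₒ = trace/N = 174/246 = 0.7073
Expected agreement pₑ = Σ (rowᵢ·colᵢ)/N² = (103·105 + 143·141)/246² = 0.5119
κ = (pₒ − pₑ)/(1 − pₑ) = (0.7073 − 0.5119)/(1 − 0.5119) = 0.400

0.400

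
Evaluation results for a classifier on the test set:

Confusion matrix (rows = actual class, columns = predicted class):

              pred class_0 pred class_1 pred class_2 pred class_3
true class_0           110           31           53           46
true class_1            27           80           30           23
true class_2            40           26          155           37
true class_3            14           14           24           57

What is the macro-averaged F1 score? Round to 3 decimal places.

0.510

Per-class F1 score (2·TP/(2·TP+FP+FN)):
  class_0: TP=110, FP=27+40+14=81, FN=31+53+46=130 → 220/431 = 0.5104
  class_1: TP=80, FP=31+26+14=71, FN=27+30+23=80 → 160/311 = 0.5145
  class_2: TP=155, FP=53+30+24=107, FN=40+26+37=103 → 310/520 = 0.5962
  class_3: TP=57, FP=46+23+37=106, FN=14+14+24=52 → 114/272 = 0.4191
Macro-F1 score = mean = (0.5104 + 0.5145 + 0.5962 + 0.4191) / 4 = 0.510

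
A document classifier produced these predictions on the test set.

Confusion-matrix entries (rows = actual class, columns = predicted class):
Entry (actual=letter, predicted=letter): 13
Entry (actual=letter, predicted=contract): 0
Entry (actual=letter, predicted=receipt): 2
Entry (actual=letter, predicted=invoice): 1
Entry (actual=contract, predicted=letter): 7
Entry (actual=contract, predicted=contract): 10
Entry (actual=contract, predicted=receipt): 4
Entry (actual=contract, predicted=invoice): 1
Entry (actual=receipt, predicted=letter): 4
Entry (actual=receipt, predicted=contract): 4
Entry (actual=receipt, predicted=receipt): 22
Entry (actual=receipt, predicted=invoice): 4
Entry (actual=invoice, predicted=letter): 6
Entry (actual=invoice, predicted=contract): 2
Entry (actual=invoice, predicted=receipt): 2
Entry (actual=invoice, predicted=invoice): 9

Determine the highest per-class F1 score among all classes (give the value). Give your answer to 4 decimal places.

Per-class F1 score (2·TP/(2·TP+FP+FN)):
  letter: TP=13, FP=7+4+6=17, FN=0+2+1=3 → 26/46 = 0.56522
  contract: TP=10, FP=0+4+2=6, FN=7+4+1=12 → 20/38 = 0.52632
  receipt: TP=22, FP=2+4+2=8, FN=4+4+4=12 → 44/64 = 0.68750
  invoice: TP=9, FP=1+1+4=6, FN=6+2+2=10 → 18/34 = 0.52941
Highest is class 'receipt' with F1 score = 0.6875.

0.6875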